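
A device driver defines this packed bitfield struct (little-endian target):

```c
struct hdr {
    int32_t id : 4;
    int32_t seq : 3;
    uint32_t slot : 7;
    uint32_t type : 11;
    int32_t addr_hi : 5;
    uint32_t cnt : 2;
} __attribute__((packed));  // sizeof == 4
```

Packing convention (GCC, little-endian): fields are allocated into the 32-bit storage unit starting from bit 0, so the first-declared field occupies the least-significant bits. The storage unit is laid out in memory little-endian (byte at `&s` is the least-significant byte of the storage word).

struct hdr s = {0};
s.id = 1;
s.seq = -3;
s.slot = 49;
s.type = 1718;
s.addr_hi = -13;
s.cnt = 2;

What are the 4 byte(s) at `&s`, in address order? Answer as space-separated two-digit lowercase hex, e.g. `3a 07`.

d1 98 ad a7

id:4 = 1 → 0x1 << 0 → word 0x00000001
seq:3 = -3 → 0x5 << 4 → word 0x00000051
slot:7 = 49 → 0x31 << 7 → word 0x000018d1
type:11 = 1718 → 0x6b6 << 14 → word 0x01ad98d1
addr_hi:5 = -13 → 0x13 << 25 → word 0x27ad98d1
cnt:2 = 2 → 0x2 << 30 → word 0xa7ad98d1
word = 0xa7ad98d1 → little-endian bytes:
  [0]=0xd1  [1]=0x98  [2]=0xad  [3]=0xa7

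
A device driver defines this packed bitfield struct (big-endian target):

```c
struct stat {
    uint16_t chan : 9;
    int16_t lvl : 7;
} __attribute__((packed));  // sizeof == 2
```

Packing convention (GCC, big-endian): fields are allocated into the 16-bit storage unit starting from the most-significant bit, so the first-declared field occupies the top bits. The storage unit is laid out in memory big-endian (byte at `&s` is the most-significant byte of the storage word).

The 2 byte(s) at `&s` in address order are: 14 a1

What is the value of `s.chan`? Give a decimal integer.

41

[0]=0x14 [1]=0xa1 (big-endian) → word 0x14a1
chan:9 @ bit 7 → (0x14a1>>7)&0x1ff = 0x29  ←
lvl:7 @ bit 0 → (0x14a1>>0)&0x7f = 0x21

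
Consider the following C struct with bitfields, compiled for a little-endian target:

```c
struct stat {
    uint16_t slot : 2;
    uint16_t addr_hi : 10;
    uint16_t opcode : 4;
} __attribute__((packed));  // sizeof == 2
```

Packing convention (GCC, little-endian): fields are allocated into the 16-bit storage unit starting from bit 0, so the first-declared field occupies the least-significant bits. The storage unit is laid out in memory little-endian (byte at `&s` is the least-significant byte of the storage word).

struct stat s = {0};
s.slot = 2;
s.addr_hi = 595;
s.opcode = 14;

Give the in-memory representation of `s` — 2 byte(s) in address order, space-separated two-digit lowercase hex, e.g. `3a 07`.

[0+:2] slot=2 & 0x3 = 0x2; word=0x0002
[2+:10] addr_hi=595 & 0x3ff = 0x253; word=0x094e
[12+:4] opcode=14 & 0xf = 0xe; word=0xe94e
word = 0xe94e → little-endian bytes:
  [0]=0x4e  [1]=0xe9

4e e9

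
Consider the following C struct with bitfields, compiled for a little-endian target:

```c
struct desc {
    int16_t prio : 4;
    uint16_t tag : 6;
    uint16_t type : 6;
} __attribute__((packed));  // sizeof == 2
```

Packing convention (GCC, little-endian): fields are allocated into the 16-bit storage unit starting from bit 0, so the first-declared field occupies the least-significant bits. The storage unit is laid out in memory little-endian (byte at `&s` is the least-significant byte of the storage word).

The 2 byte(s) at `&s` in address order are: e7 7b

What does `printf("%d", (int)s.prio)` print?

[0]=0xe7 [1]=0x7b (little-endian) → word 0x7be7
prio:4 @ bit 0 → (0x7be7>>0)&0xf = 0x7  ←
tag:6 @ bit 4 → (0x7be7>>4)&0x3f = 0x3e
type:6 @ bit 10 → (0x7be7>>10)&0x3f = 0x1e
prio signed 4b, MSB=0: value = 7

7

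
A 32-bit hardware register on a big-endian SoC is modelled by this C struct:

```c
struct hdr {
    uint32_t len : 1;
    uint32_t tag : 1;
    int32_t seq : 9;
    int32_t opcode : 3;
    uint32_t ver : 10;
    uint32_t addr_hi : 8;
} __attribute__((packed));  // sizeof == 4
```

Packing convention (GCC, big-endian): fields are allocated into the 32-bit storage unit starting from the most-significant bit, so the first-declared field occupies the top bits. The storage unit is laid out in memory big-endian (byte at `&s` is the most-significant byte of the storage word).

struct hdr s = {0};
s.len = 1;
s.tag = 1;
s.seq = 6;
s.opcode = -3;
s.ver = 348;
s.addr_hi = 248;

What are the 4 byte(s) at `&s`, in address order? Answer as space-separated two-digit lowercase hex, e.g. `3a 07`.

c0 d5 5c f8

len:1 = 1 → 0x1 << 31 → word 0x80000000
tag:1 = 1 → 0x1 << 30 → word 0xc0000000
seq:9 = 6 → 0x6 << 21 → word 0xc0c00000
opcode:3 = -3 → 0x5 << 18 → word 0xc0d40000
ver:10 = 348 → 0x15c << 8 → word 0xc0d55c00
addr_hi:8 = 248 → 0xf8 << 0 → word 0xc0d55cf8
word = 0xc0d55cf8 → big-endian bytes:
  [0]=0xc0  [1]=0xd5  [2]=0x5c  [3]=0xf8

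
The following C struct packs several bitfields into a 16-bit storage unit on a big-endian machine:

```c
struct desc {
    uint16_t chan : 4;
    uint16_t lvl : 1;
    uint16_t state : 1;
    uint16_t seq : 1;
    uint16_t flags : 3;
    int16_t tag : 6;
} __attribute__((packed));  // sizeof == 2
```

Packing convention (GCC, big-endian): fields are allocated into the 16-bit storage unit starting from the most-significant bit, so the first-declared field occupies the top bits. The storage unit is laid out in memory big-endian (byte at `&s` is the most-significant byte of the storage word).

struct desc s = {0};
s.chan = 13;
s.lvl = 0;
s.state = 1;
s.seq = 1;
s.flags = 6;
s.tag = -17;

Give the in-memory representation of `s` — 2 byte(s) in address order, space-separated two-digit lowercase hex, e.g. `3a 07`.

d7 af

chan (4b) val=13 bits=0xd at bit 12: 0xd000
lvl (1b) val=0 bits=0x0 at bit 11: 0xd000
state (1b) val=1 bits=0x1 at bit 10: 0xd400
seq (1b) val=1 bits=0x1 at bit 9: 0xd600
flags (3b) val=6 bits=0x6 at bit 6: 0xd780
tag (6b) val=-17 bits=0x2f at bit 0: 0xd7af
word = 0xd7af → big-endian bytes:
  [0]=0xd7  [1]=0xaf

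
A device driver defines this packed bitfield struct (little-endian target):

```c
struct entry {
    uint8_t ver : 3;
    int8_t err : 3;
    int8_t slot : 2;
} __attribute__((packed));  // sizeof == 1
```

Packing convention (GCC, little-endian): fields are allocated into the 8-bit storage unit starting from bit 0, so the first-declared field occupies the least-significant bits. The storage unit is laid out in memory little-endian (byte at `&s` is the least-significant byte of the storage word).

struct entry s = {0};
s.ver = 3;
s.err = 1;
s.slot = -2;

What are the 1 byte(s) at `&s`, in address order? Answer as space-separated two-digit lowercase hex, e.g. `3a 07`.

[0+:3] ver=3 & 0x7 = 0x3; word=0x03
[3+:3] err=1 & 0x7 = 0x1; word=0x0b
[6+:2] slot=-2 & 0x3 = 0x2; word=0x8b
word = 0x8b → little-endian bytes:
  [0]=0x8b

8b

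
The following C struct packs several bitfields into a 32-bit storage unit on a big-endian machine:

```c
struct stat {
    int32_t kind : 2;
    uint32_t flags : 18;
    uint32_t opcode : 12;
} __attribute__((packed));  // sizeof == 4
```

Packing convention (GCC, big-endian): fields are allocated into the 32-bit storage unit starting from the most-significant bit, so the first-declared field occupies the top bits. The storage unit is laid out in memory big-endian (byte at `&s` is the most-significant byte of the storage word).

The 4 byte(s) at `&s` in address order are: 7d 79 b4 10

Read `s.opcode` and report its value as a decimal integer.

[0]=0x7d [1]=0x79 [2]=0xb4 [3]=0x10 (big-endian) → word 0x7d79b410
kind:2 @ bit 30 → (0x7d79b410>>30)&0x3 = 0x1
flags:18 @ bit 12 → (0x7d79b410>>12)&0x3ffff = 0x3d79b
opcode:12 @ bit 0 → (0x7d79b410>>0)&0xfff = 0x410  ←

1040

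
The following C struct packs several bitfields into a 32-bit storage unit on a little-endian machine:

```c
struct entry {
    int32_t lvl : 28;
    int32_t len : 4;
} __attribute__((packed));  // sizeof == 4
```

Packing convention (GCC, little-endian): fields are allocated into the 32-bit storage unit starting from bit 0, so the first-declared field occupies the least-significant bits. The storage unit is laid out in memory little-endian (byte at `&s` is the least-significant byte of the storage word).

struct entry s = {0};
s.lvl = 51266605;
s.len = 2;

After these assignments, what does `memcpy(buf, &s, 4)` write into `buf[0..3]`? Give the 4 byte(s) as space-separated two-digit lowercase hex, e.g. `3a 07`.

2d 44 0e 23

lvl:28 = 51266605 → 0x30e442d << 0 → word 0x030e442d
len:4 = 2 → 0x2 << 28 → word 0x230e442d
word = 0x230e442d → little-endian bytes:
  [0]=0x2d  [1]=0x44  [2]=0x0e  [3]=0x23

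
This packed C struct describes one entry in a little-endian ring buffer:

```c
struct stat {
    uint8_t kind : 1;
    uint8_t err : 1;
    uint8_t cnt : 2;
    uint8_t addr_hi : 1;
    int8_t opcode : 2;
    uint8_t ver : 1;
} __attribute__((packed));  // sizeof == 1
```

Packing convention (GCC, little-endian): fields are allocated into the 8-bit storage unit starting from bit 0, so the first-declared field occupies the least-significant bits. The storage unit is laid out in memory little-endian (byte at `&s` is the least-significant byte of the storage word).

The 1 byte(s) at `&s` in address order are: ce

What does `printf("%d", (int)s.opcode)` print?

-2

[0]=0xce (little-endian) → word 0xce
kind:1 @ bit 0 → (0xce>>0)&0x1 = 0x0
err:1 @ bit 1 → (0xce>>1)&0x1 = 0x1
cnt:2 @ bit 2 → (0xce>>2)&0x3 = 0x3
addr_hi:1 @ bit 4 → (0xce>>4)&0x1 = 0x0
opcode:2 @ bit 5 → (0xce>>5)&0x3 = 0x2  ←
ver:1 @ bit 7 → (0xce>>7)&0x1 = 0x1
opcode signed 2b, MSB=1: 2 - 4 = -2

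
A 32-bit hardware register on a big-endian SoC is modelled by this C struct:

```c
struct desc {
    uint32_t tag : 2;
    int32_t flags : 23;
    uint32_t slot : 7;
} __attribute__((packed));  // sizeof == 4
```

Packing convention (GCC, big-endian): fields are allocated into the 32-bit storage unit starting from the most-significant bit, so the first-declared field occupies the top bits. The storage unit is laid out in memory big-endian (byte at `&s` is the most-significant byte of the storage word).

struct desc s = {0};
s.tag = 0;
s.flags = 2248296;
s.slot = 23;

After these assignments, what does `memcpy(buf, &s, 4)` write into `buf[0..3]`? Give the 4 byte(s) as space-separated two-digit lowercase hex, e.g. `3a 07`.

11 27 34 17

tag:2 = 0 → 0x0 << 30 → word 0x00000000
flags:23 = 2248296 → 0x224e68 << 7 → word 0x11273400
slot:7 = 23 → 0x17 << 0 → word 0x11273417
word = 0x11273417 → big-endian bytes:
  [0]=0x11  [1]=0x27  [2]=0x34  [3]=0x17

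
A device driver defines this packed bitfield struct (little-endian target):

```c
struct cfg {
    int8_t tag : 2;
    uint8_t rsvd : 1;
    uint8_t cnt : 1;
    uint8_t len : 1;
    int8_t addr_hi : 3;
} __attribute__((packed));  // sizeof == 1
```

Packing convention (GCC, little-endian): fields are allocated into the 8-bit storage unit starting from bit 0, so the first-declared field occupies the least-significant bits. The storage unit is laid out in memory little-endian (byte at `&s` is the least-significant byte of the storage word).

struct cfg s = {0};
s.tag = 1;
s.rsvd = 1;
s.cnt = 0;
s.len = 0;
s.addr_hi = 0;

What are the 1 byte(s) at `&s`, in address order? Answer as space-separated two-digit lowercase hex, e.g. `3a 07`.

05

[0+:2] tag=1 & 0x3 = 0x1; word=0x01
[2+:1] rsvd=1 & 0x1 = 0x1; word=0x05
[3+:1] cnt=0 & 0x1 = 0x0; word=0x05
[4+:1] len=0 & 0x1 = 0x0; word=0x05
[5+:3] addr_hi=0 & 0x7 = 0x0; word=0x05
word = 0x05 → little-endian bytes:
  [0]=0x05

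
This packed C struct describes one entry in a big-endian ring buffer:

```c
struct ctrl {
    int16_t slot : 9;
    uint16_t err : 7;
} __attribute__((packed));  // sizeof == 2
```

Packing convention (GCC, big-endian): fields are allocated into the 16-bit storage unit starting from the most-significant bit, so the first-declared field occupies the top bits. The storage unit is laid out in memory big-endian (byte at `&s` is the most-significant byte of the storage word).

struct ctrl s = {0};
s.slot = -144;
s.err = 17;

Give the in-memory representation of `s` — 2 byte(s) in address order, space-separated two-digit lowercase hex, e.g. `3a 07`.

b8 11

slot (9b) val=-144 bits=0x170 at bit 7: 0xb800
err (7b) val=17 bits=0x11 at bit 0: 0xb811
word = 0xb811 → big-endian bytes:
  [0]=0xb8  [1]=0x11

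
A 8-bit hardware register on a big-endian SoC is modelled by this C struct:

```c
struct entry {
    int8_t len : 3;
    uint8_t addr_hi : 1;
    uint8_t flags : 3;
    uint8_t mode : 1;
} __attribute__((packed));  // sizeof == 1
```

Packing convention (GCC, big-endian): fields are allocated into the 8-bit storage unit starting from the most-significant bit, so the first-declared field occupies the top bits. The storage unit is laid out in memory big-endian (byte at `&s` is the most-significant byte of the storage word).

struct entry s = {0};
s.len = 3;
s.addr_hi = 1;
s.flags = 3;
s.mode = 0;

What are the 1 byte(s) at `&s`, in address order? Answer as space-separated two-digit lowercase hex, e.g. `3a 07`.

76

[5+:3] len=3 & 0x7 = 0x3; word=0x60
[4+:1] addr_hi=1 & 0x1 = 0x1; word=0x70
[1+:3] flags=3 & 0x7 = 0x3; word=0x76
[0+:1] mode=0 & 0x1 = 0x0; word=0x76
word = 0x76 → big-endian bytes:
  [0]=0x76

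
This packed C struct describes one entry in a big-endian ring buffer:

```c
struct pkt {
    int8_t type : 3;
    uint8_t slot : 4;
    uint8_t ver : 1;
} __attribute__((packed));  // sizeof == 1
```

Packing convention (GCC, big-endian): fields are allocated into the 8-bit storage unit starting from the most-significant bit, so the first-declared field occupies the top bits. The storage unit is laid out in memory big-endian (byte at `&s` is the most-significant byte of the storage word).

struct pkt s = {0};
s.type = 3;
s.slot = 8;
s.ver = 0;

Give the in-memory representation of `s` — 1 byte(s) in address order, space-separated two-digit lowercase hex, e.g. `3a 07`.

70

type:3 = 3 → 0x3 << 5 → word 0x60
slot:4 = 8 → 0x8 << 1 → word 0x70
ver:1 = 0 → 0x0 << 0 → word 0x70
word = 0x70 → big-endian bytes:
  [0]=0x70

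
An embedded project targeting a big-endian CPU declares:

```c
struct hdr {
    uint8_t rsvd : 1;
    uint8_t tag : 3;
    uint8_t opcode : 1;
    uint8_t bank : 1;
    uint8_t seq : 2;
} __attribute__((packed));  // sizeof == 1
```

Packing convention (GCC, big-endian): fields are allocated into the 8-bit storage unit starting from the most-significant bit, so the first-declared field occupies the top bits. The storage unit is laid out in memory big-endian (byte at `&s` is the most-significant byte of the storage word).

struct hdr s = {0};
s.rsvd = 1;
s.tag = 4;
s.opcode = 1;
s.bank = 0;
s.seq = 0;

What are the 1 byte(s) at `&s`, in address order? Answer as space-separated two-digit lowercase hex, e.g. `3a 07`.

rsvd (1b) val=1 bits=0x1 at bit 7: 0x80
tag (3b) val=4 bits=0x4 at bit 4: 0xc0
opcode (1b) val=1 bits=0x1 at bit 3: 0xc8
bank (1b) val=0 bits=0x0 at bit 2: 0xc8
seq (2b) val=0 bits=0x0 at bit 0: 0xc8
word = 0xc8 → big-endian bytes:
  [0]=0xc8

c8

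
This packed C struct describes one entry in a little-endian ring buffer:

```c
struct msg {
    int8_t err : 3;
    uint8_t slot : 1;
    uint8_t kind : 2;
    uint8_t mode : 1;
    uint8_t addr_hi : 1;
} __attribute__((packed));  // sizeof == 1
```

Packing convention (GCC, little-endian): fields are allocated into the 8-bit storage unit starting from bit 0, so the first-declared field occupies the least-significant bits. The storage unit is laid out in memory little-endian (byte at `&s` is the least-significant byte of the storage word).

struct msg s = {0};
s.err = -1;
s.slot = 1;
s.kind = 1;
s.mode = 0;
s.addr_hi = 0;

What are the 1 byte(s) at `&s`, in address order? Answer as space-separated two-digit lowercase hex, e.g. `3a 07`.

[0+:3] err=-1 & 0x7 = 0x7; word=0x07
[3+:1] slot=1 & 0x1 = 0x1; word=0x0f
[4+:2] kind=1 & 0x3 = 0x1; word=0x1f
[6+:1] mode=0 & 0x1 = 0x0; word=0x1f
[7+:1] addr_hi=0 & 0x1 = 0x0; word=0x1f
word = 0x1f → little-endian bytes:
  [0]=0x1f

1f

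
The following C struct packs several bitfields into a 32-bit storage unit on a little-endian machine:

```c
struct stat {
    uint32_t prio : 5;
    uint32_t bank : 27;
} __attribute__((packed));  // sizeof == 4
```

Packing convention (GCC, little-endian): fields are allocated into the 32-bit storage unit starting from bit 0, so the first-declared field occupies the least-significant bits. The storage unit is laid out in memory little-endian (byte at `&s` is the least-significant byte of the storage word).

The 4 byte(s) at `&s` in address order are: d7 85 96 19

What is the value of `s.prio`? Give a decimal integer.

23

[0]=0xd7 [1]=0x85 [2]=0x96 [3]=0x19 (little-endian) → word 0x199685d7
prio [0+:5] = (word>>0) & 0x1f = 23  ←
bank [5+:27] = (word>>5) & 0x7ffffff = 13415470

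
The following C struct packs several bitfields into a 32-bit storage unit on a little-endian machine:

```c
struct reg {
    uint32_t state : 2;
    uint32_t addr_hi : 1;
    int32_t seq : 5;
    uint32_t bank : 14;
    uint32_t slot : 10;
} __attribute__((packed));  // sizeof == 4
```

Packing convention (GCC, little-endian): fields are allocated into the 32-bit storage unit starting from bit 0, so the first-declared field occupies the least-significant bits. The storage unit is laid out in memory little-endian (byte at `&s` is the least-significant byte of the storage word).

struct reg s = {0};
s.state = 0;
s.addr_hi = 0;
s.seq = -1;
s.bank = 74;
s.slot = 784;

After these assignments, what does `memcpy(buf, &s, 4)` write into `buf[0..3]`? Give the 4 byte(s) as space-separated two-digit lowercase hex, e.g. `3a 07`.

state:2 = 0 → 0x0 << 0 → word 0x00000000
addr_hi:1 = 0 → 0x0 << 2 → word 0x00000000
seq:5 = -1 → 0x1f << 3 → word 0x000000f8
bank:14 = 74 → 0x4a << 8 → word 0x00004af8
slot:10 = 784 → 0x310 << 22 → word 0xc4004af8
word = 0xc4004af8 → little-endian bytes:
  [0]=0xf8  [1]=0x4a  [2]=0x00  [3]=0xc4

f8 4a 00 c4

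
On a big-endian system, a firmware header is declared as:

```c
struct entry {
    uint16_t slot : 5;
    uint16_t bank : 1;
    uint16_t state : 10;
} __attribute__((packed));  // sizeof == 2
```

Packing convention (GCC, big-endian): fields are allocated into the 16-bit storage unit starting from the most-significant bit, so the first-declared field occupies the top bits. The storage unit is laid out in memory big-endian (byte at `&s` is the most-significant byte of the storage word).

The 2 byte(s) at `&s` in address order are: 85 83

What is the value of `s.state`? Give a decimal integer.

387

[0]=0x85 [1]=0x83 (big-endian) → word 0x8583
slot [11+:5] = (word>>11) & 0x1f = 16
bank [10+:1] = (word>>10) & 0x1 = 1
state [0+:10] = (word>>0) & 0x3ff = 387  ←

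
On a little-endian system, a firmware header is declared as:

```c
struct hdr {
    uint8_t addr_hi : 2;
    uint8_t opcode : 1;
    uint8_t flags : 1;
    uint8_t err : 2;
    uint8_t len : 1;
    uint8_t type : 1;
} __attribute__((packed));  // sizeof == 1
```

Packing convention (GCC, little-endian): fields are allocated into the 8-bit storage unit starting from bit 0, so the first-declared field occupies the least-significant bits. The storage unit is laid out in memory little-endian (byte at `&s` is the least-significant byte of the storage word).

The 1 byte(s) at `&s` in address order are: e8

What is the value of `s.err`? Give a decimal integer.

2

[0]=0xe8 (little-endian) → word 0xe8
addr_hi:2 @ bit 0 → (0xe8>>0)&0x3 = 0x0
opcode:1 @ bit 2 → (0xe8>>2)&0x1 = 0x0
flags:1 @ bit 3 → (0xe8>>3)&0x1 = 0x1
err:2 @ bit 4 → (0xe8>>4)&0x3 = 0x2  ←
len:1 @ bit 6 → (0xe8>>6)&0x1 = 0x1
type:1 @ bit 7 → (0xe8>>7)&0x1 = 0x1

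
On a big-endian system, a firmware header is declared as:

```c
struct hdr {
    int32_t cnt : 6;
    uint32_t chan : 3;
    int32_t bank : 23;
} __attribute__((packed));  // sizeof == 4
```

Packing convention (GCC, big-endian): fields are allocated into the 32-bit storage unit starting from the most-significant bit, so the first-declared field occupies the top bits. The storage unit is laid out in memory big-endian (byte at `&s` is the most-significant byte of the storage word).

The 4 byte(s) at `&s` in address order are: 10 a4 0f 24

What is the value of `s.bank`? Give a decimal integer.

[0]=0x10 [1]=0xa4 [2]=0x0f [3]=0x24 (big-endian) → word 0x10a40f24
cnt:6 @ bit 26 → (0x10a40f24>>26)&0x3f = 0x4
chan:3 @ bit 23 → (0x10a40f24>>23)&0x7 = 0x1
bank:23 @ bit 0 → (0x10a40f24>>0)&0x7fffff = 0x240f24  ←
bank signed 23b, MSB=0: value = 2363172

2363172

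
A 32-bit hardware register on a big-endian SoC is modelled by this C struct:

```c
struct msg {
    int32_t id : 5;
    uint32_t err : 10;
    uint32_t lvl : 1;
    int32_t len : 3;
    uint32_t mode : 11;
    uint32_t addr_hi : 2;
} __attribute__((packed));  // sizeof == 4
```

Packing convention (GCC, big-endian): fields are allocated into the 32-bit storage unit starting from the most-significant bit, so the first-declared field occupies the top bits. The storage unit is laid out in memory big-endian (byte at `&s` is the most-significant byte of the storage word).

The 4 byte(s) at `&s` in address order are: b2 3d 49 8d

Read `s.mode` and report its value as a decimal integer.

611

[0]=0xb2 [1]=0x3d [2]=0x49 [3]=0x8d (big-endian) → word 0xb23d498d
id [27+:5] = (word>>27) & 0x1f = 22
err [17+:10] = (word>>17) & 0x3ff = 286
lvl [16+:1] = (word>>16) & 0x1 = 1
len [13+:3] = (word>>13) & 0x7 = 2
mode [2+:11] = (word>>2) & 0x7ff = 611  ←
addr_hi [0+:2] = (word>>0) & 0x3 = 1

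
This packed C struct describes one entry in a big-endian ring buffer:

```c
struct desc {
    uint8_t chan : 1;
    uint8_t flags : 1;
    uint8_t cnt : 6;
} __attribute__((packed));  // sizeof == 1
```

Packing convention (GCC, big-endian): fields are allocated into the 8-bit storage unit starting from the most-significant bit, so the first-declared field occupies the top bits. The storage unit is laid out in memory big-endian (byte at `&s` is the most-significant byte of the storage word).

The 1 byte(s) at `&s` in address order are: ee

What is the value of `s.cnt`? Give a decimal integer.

[0]=0xee (big-endian) → word 0xee
chan [7+:1] = (word>>7) & 0x1 = 1
flags [6+:1] = (word>>6) & 0x1 = 1
cnt [0+:6] = (word>>0) & 0x3f = 46  ←

46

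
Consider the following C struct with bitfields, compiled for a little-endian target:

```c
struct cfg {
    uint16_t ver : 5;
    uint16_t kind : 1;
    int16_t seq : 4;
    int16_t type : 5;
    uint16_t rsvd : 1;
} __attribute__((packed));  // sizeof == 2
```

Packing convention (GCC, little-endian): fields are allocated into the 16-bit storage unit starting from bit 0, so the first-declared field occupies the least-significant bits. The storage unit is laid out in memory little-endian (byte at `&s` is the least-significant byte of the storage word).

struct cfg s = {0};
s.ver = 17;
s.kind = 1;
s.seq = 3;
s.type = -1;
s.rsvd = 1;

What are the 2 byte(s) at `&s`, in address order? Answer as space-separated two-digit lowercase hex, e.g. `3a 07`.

ver:5 = 17 → 0x11 << 0 → word 0x0011
kind:1 = 1 → 0x1 << 5 → word 0x0031
seq:4 = 3 → 0x3 << 6 → word 0x00f1
type:5 = -1 → 0x1f << 10 → word 0x7cf1
rsvd:1 = 1 → 0x1 << 15 → word 0xfcf1
word = 0xfcf1 → little-endian bytes:
  [0]=0xf1  [1]=0xfc

f1 fc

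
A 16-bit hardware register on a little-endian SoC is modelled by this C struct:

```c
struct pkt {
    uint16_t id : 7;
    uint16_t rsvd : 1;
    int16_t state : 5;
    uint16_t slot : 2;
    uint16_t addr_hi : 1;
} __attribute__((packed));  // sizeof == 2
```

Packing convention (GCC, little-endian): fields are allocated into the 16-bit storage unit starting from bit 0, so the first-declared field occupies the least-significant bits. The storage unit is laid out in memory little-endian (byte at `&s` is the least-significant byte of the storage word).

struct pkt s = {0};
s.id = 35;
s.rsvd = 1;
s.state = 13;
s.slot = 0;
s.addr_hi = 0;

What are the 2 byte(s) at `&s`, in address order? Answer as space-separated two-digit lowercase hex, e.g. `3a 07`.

id:7 = 35 → 0x23 << 0 → word 0x0023
rsvd:1 = 1 → 0x1 << 7 → word 0x00a3
state:5 = 13 → 0xd << 8 → word 0x0da3
slot:2 = 0 → 0x0 << 13 → word 0x0da3
addr_hi:1 = 0 → 0x0 << 15 → word 0x0da3
word = 0x0da3 → little-endian bytes:
  [0]=0xa3  [1]=0x0d

a3 0d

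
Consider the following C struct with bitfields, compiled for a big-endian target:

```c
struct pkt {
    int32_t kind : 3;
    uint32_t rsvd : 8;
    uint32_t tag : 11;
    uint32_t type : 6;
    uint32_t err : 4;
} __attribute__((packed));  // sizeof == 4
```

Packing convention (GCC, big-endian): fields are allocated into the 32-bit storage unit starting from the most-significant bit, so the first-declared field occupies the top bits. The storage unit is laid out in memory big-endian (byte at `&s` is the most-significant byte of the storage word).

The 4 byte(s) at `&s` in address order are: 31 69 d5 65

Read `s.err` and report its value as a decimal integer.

5

[0]=0x31 [1]=0x69 [2]=0xd5 [3]=0x65 (big-endian) → word 0x3169d565
kind:3 @ bit 29 → (0x3169d565>>29)&0x7 = 0x1
rsvd:8 @ bit 21 → (0x3169d565>>21)&0xff = 0x8b
tag:11 @ bit 10 → (0x3169d565>>10)&0x7ff = 0x275
type:6 @ bit 4 → (0x3169d565>>4)&0x3f = 0x16
err:4 @ bit 0 → (0x3169d565>>0)&0xf = 0x5  ←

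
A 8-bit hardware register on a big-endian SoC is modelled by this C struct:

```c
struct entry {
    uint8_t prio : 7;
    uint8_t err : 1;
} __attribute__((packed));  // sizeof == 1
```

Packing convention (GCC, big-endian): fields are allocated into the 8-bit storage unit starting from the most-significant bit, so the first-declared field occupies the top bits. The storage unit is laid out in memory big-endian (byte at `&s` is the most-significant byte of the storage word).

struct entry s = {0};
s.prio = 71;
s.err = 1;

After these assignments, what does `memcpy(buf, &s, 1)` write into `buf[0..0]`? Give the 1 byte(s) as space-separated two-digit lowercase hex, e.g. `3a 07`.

[1+:7] prio=71 & 0x7f = 0x47; word=0x8e
[0+:1] err=1 & 0x1 = 0x1; word=0x8f
word = 0x8f → big-endian bytes:
  [0]=0x8f

8f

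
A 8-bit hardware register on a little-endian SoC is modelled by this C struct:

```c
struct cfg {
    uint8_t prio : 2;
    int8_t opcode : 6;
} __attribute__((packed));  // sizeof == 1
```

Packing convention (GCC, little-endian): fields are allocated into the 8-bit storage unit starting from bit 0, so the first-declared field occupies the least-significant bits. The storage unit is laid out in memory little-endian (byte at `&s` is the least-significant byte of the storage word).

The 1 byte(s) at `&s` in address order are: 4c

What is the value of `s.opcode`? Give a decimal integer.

19

[0]=0x4c (little-endian) → word 0x4c
prio:2 @ bit 0 → (0x4c>>0)&0x3 = 0x0
opcode:6 @ bit 2 → (0x4c>>2)&0x3f = 0x13  ←
opcode signed 6b, MSB=0: value = 19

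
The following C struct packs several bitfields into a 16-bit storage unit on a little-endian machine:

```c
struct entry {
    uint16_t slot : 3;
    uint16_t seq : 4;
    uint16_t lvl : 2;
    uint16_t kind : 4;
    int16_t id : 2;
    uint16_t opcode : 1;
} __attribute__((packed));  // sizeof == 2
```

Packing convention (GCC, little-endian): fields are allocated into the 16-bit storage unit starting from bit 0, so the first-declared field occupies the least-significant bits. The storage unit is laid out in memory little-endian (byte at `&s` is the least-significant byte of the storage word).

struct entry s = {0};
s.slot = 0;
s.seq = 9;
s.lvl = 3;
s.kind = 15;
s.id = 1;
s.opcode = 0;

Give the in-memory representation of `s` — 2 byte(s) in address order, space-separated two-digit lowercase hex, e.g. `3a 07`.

slot:3 = 0 → 0x0 << 0 → word 0x0000
seq:4 = 9 → 0x9 << 3 → word 0x0048
lvl:2 = 3 → 0x3 << 7 → word 0x01c8
kind:4 = 15 → 0xf << 9 → word 0x1fc8
id:2 = 1 → 0x1 << 13 → word 0x3fc8
opcode:1 = 0 → 0x0 << 15 → word 0x3fc8
word = 0x3fc8 → little-endian bytes:
  [0]=0xc8  [1]=0x3f

c8 3f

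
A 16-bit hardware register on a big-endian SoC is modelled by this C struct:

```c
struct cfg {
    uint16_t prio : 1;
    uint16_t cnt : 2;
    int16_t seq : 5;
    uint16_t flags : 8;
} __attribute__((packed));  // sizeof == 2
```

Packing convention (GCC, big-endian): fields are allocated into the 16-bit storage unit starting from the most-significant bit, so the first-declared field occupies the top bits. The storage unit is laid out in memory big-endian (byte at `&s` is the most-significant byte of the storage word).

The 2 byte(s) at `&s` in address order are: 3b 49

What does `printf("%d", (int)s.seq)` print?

[0]=0x3b [1]=0x49 (big-endian) → word 0x3b49
prio [15+:1] = (word>>15) & 0x1 = 0
cnt [13+:2] = (word>>13) & 0x3 = 1
seq [8+:5] = (word>>8) & 0x1f = 27  ←
flags [0+:8] = (word>>0) & 0xff = 73
seq signed 5b, MSB=1: 27 - 32 = -5

-5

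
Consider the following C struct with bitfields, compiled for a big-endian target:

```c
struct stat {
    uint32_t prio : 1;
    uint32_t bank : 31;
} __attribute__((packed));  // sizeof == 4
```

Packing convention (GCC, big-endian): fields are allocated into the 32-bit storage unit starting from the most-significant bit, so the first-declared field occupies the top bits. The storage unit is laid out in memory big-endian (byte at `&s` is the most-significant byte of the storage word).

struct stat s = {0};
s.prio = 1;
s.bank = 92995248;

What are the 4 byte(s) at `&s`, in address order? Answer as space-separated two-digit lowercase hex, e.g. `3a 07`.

85 8a fe b0

prio (1b) val=1 bits=0x1 at bit 31: 0x80000000
bank (31b) val=92995248 bits=0x58afeb0 at bit 0: 0x858afeb0
word = 0x858afeb0 → big-endian bytes:
  [0]=0x85  [1]=0x8a  [2]=0xfe  [3]=0xb0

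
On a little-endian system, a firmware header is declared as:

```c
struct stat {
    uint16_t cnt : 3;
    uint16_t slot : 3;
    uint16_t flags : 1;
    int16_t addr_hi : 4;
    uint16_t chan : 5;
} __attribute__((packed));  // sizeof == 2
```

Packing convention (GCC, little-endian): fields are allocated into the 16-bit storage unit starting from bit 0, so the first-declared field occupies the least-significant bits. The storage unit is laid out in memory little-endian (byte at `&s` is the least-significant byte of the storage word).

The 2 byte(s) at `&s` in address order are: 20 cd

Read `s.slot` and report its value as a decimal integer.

4

[0]=0x20 [1]=0xcd (little-endian) → word 0xcd20
cnt [0+:3] = (word>>0) & 0x7 = 0
slot [3+:3] = (word>>3) & 0x7 = 4  ←
flags [6+:1] = (word>>6) & 0x1 = 0
addr_hi [7+:4] = (word>>7) & 0xf = 10
chan [11+:5] = (word>>11) & 0x1f = 25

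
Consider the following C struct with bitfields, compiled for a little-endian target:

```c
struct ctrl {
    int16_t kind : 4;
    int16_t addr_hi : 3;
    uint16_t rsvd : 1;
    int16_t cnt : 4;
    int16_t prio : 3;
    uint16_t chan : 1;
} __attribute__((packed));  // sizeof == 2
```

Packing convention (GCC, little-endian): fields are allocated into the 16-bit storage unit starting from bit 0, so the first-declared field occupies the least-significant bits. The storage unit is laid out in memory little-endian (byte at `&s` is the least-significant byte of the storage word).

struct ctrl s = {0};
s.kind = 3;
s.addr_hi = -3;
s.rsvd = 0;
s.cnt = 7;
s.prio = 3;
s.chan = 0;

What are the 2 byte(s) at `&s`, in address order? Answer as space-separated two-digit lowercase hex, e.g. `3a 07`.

53 37

[0+:4] kind=3 & 0xf = 0x3; word=0x0003
[4+:3] addr_hi=-3 & 0x7 = 0x5; word=0x0053
[7+:1] rsvd=0 & 0x1 = 0x0; word=0x0053
[8+:4] cnt=7 & 0xf = 0x7; word=0x0753
[12+:3] prio=3 & 0x7 = 0x3; word=0x3753
[15+:1] chan=0 & 0x1 = 0x0; word=0x3753
word = 0x3753 → little-endian bytes:
  [0]=0x53  [1]=0x37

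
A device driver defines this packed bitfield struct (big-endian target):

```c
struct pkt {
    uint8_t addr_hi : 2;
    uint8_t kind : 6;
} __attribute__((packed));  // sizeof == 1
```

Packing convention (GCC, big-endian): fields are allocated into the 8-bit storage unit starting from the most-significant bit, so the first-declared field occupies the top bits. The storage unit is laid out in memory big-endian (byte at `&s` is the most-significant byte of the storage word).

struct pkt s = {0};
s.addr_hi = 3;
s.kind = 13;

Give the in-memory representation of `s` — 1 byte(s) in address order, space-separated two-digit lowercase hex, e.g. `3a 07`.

cd

addr_hi (2b) val=3 bits=0x3 at bit 6: 0xc0
kind (6b) val=13 bits=0xd at bit 0: 0xcd
word = 0xcd → big-endian bytes:
  [0]=0xcd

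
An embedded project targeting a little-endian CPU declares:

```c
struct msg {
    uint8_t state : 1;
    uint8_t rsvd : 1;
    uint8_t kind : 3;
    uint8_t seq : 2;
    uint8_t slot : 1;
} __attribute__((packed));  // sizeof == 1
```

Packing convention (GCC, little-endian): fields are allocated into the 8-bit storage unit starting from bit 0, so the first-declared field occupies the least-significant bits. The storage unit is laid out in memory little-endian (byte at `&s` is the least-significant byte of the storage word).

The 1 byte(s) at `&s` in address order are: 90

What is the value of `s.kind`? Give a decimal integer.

[0]=0x90 (little-endian) → word 0x90
state:1 @ bit 0 → (0x90>>0)&0x1 = 0x0
rsvd:1 @ bit 1 → (0x90>>1)&0x1 = 0x0
kind:3 @ bit 2 → (0x90>>2)&0x7 = 0x4  ←
seq:2 @ bit 5 → (0x90>>5)&0x3 = 0x0
slot:1 @ bit 7 → (0x90>>7)&0x1 = 0x1

4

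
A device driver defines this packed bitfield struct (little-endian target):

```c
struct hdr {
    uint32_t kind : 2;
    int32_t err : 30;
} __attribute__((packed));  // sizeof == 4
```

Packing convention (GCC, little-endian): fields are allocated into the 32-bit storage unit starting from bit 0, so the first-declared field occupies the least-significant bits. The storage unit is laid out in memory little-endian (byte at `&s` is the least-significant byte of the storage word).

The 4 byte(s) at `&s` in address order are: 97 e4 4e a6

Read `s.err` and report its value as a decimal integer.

-376194779

[0]=0x97 [1]=0xe4 [2]=0x4e [3]=0xa6 (little-endian) → word 0xa64ee497
kind [0+:2] = (word>>0) & 0x3 = 3
err [2+:30] = (word>>2) & 0x3fffffff = 697547045  ←
err signed 30b, MSB=1: 697547045 - 1073741824 = -376194779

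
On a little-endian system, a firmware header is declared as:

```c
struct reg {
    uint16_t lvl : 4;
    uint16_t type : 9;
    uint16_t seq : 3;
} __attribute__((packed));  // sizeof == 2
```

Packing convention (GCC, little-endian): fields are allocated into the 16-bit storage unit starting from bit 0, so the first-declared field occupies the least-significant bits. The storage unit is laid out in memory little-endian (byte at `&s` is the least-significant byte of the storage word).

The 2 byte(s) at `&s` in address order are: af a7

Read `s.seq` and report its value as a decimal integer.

[0]=0xaf [1]=0xa7 (little-endian) → word 0xa7af
lvl:4 @ bit 0 → (0xa7af>>0)&0xf = 0xf
type:9 @ bit 4 → (0xa7af>>4)&0x1ff = 0x7a
seq:3 @ bit 13 → (0xa7af>>13)&0x7 = 0x5  ←

5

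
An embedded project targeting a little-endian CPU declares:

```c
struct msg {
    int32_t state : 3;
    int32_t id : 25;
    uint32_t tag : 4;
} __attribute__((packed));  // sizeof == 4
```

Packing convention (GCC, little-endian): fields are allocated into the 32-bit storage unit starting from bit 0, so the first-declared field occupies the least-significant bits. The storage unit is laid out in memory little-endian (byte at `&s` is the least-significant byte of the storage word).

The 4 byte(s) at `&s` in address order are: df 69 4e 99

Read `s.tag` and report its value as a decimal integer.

9

[0]=0xdf [1]=0x69 [2]=0x4e [3]=0x99 (little-endian) → word 0x994e69df
state [0+:3] = (word>>0) & 0x7 = 7
id [3+:25] = (word>>3) & 0x1ffffff = 19516731
tag [28+:4] = (word>>28) & 0xf = 9  ←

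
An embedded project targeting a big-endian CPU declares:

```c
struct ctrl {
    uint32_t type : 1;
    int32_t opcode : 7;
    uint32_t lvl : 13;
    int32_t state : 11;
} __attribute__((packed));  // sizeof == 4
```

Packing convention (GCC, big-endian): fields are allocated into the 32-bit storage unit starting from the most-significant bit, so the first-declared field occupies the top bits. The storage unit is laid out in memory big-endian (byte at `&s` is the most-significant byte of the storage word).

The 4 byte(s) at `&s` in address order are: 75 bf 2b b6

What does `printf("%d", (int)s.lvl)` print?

[0]=0x75 [1]=0xbf [2]=0x2b [3]=0xb6 (big-endian) → word 0x75bf2bb6
type [31+:1] = (word>>31) & 0x1 = 0
opcode [24+:7] = (word>>24) & 0x7f = 117
lvl [11+:13] = (word>>11) & 0x1fff = 6117  ←
state [0+:11] = (word>>0) & 0x7ff = 950

6117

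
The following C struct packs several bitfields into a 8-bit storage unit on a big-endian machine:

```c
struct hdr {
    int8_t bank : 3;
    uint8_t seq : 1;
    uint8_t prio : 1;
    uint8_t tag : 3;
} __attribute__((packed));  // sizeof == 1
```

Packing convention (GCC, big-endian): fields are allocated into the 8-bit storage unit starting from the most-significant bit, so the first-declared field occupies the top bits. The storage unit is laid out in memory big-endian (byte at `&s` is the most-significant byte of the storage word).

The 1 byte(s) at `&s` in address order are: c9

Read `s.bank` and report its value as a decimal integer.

[0]=0xc9 (big-endian) → word 0xc9
bank:3 @ bit 5 → (0xc9>>5)&0x7 = 0x6  ←
seq:1 @ bit 4 → (0xc9>>4)&0x1 = 0x0
prio:1 @ bit 3 → (0xc9>>3)&0x1 = 0x1
tag:3 @ bit 0 → (0xc9>>0)&0x7 = 0x1
bank signed 3b, MSB=1: 6 - 8 = -2

-2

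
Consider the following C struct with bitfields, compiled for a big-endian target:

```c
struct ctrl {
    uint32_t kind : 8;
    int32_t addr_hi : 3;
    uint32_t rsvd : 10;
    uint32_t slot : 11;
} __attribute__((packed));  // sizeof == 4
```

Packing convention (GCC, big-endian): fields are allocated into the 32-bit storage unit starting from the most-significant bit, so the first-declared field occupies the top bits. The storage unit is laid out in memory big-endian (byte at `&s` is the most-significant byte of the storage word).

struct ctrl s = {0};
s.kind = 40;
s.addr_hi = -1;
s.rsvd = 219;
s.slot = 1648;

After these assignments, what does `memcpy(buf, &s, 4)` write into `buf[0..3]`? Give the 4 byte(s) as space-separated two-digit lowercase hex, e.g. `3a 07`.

28 e6 de 70

kind:8 = 40 → 0x28 << 24 → word 0x28000000
addr_hi:3 = -1 → 0x7 << 21 → word 0x28e00000
rsvd:10 = 219 → 0xdb << 11 → word 0x28e6d800
slot:11 = 1648 → 0x670 << 0 → word 0x28e6de70
word = 0x28e6de70 → big-endian bytes:
  [0]=0x28  [1]=0xe6  [2]=0xde  [3]=0x70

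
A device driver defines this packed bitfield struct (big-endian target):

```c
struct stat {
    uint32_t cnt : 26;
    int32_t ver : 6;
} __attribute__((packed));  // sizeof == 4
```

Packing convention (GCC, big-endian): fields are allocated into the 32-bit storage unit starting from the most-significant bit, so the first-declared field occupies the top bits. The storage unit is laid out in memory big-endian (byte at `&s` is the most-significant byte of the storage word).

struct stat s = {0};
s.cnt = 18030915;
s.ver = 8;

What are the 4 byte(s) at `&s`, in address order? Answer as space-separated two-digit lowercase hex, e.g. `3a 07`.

cnt (26b) val=18030915 bits=0x1132143 at bit 6: 0x44c850c0
ver (6b) val=8 bits=0x8 at bit 0: 0x44c850c8
word = 0x44c850c8 → big-endian bytes:
  [0]=0x44  [1]=0xc8  [2]=0x50  [3]=0xc8

44 c8 50 c8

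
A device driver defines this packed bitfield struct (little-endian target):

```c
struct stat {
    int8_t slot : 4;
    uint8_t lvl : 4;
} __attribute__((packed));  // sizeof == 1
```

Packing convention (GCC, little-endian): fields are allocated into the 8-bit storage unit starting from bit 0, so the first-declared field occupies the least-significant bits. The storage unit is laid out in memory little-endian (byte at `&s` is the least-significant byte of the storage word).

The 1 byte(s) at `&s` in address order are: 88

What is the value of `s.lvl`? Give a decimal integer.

[0]=0x88 (little-endian) → word 0x88
slot [0+:4] = (word>>0) & 0xf = 8
lvl [4+:4] = (word>>4) & 0xf = 8  ←

8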